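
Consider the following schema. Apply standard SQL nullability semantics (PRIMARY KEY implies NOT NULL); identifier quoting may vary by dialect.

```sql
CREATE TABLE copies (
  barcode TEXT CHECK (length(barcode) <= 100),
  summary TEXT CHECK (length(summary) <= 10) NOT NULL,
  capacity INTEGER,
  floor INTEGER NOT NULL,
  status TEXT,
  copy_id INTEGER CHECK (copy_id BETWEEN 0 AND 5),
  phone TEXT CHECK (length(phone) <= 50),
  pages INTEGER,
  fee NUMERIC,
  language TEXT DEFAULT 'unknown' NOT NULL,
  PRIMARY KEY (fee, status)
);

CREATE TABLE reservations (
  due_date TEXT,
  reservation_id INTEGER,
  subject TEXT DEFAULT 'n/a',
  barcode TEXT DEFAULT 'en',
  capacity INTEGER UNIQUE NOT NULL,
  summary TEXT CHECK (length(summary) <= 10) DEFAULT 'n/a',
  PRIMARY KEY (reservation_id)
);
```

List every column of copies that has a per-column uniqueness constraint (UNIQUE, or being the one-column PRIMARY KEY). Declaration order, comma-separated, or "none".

none

- barcode: no UNIQUE or single-column PK constraint.
- summary: no UNIQUE or single-column PK constraint.
- capacity: no UNIQUE or single-column PK constraint.
- floor: no UNIQUE or single-column PK constraint.
- status: part of a composite PRIMARY KEY — only the tuple is unique, not this column on its own.
- copy_id: no UNIQUE or single-column PK constraint.
- phone: no UNIQUE or single-column PK constraint.
- pages: no UNIQUE or single-column PK constraint.
- fee: part of a composite PRIMARY KEY — only the tuple is unique, not this column on its own.
- language: no UNIQUE or single-column PK constraint.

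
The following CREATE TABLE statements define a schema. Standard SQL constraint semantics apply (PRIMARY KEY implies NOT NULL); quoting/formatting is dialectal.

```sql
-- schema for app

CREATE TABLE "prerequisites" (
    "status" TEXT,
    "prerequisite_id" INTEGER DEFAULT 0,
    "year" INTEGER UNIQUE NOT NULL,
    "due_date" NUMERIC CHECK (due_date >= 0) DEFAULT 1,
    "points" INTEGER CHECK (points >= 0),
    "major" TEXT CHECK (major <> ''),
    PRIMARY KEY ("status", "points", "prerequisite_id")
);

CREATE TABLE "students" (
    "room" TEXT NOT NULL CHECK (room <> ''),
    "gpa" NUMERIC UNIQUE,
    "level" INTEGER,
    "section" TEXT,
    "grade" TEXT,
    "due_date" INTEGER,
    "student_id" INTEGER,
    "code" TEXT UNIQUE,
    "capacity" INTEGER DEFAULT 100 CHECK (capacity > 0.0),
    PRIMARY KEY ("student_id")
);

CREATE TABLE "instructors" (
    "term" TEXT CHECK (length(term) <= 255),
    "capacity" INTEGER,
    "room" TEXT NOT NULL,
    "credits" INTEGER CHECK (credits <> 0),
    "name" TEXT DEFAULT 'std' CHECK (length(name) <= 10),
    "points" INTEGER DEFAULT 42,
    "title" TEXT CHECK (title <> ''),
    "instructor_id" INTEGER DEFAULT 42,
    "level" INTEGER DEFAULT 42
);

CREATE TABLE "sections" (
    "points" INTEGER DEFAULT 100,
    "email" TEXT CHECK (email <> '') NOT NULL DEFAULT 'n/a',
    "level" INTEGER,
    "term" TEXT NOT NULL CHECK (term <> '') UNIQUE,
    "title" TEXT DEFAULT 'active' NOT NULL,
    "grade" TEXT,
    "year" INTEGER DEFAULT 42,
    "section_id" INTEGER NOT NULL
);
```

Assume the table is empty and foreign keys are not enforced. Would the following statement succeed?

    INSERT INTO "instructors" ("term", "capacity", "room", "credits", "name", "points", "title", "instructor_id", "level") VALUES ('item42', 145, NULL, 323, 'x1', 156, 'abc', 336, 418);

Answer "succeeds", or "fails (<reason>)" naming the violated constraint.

fails (NOT NULL on room)

room is explicitly set to NULL, but room is declared NOT NULL.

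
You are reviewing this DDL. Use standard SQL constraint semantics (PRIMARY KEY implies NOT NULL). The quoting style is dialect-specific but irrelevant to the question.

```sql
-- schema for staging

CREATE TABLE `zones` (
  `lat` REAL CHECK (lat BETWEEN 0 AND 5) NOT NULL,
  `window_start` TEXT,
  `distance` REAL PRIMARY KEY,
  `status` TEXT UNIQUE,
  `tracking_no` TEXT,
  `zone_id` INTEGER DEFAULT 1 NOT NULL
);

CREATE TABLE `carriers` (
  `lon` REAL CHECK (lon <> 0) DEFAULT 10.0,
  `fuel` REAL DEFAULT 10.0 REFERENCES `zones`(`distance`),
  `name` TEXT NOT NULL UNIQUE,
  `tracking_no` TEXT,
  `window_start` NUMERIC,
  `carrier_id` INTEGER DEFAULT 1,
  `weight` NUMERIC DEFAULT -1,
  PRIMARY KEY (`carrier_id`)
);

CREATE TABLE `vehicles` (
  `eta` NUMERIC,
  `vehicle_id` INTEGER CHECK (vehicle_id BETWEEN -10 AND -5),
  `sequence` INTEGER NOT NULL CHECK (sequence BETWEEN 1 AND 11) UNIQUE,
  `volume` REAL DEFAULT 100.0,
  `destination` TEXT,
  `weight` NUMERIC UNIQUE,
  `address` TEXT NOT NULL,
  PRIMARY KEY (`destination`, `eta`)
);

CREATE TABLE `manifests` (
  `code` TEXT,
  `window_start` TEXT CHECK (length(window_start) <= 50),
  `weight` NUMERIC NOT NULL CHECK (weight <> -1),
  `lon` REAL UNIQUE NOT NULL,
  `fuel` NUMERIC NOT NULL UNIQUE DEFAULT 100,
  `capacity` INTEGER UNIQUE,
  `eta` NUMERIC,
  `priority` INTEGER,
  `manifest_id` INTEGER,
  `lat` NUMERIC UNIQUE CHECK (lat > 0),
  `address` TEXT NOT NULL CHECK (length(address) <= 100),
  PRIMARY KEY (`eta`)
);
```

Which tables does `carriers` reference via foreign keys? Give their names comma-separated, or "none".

- fuel REFERENCES zones(distance).

zones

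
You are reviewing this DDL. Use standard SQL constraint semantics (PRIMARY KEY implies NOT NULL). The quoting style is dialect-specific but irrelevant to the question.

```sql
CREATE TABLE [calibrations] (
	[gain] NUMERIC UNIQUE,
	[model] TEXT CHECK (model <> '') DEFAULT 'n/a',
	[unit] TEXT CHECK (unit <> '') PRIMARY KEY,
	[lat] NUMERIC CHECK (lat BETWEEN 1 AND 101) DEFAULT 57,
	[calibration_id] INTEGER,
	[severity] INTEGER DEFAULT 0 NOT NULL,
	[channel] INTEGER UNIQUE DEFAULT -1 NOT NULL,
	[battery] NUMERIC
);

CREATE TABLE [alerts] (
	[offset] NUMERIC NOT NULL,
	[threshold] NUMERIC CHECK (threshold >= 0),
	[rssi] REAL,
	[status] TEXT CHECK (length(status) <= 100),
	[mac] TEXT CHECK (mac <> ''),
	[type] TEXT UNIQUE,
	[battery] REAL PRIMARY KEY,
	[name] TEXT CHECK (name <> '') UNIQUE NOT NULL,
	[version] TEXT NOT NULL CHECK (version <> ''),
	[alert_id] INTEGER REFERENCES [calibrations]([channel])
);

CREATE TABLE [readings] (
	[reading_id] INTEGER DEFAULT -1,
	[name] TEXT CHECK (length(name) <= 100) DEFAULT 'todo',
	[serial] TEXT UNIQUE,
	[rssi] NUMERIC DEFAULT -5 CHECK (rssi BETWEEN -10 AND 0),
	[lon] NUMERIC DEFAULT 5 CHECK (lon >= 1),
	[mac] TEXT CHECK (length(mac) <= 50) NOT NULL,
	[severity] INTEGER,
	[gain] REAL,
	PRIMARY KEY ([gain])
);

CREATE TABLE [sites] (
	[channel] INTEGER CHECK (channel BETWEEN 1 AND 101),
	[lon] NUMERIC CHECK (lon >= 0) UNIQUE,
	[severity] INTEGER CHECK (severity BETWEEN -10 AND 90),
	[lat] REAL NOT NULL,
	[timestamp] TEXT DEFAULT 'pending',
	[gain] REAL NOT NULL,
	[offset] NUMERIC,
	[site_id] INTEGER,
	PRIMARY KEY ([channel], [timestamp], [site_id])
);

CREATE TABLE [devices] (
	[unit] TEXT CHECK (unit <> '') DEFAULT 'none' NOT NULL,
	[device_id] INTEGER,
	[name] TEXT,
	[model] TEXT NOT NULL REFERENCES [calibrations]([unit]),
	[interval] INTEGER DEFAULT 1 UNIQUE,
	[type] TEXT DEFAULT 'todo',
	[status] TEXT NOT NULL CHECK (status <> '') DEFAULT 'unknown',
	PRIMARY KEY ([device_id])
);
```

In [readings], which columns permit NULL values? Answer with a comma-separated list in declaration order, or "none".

- reading_id: DEFAULT only fills an omitted column; an explicit NULL is still allowed → nullable.
- name: CHECK does not forbid NULL (a CHECK constraint passes when its expression is NULL) → nullable.
- serial: UNIQUE does not imply NOT NULL → nullable.
- rssi: CHECK does not forbid NULL (a CHECK constraint passes when its expression is NULL) → nullable.
- lon: CHECK does not forbid NULL (a CHECK constraint passes when its expression is NULL) → nullable.
- mac: declared NOT NULL → not nullable.
- severity: no NOT NULL constraint applies → nullable.
- gain: part of the PRIMARY KEY, which implies NOT NULL → not nullable.

reading_id, name, serial, rssi, lon, severity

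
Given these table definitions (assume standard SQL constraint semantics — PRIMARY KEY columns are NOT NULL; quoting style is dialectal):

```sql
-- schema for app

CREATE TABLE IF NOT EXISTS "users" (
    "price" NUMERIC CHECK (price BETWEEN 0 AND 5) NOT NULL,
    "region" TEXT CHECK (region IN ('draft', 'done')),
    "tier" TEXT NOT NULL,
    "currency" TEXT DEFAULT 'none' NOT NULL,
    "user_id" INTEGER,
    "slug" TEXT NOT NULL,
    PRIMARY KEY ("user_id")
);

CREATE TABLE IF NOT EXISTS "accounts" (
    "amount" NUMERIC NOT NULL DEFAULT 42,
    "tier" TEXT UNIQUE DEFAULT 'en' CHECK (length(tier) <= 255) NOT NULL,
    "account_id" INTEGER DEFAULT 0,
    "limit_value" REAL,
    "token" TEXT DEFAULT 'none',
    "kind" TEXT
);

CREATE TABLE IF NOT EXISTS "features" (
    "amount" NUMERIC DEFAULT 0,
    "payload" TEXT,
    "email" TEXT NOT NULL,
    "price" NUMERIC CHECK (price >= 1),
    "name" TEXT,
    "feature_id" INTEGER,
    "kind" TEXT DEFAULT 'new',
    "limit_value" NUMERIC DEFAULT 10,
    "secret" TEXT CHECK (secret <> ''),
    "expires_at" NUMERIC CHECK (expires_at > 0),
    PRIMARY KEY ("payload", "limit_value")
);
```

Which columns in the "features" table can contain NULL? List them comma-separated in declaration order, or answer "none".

- amount: DEFAULT only fills an omitted column; an explicit NULL is still allowed → nullable.
- payload: part of the PRIMARY KEY, which implies NOT NULL → not nullable.
- email: declared NOT NULL → not nullable.
- price: CHECK does not forbid NULL (a CHECK constraint passes when its expression is NULL) → nullable.
- name: no NOT NULL constraint applies → nullable.
- feature_id: no NOT NULL constraint applies → nullable.
- kind: DEFAULT only fills an omitted column; an explicit NULL is still allowed → nullable.
- limit_value: part of the PRIMARY KEY, which implies NOT NULL → not nullable.
- secret: CHECK does not forbid NULL (a CHECK constraint passes when its expression is NULL) → nullable.
- expires_at: CHECK does not forbid NULL (a CHECK constraint passes when its expression is NULL) → nullable.

amount, price, name, feature_id, kind, secret, expires_at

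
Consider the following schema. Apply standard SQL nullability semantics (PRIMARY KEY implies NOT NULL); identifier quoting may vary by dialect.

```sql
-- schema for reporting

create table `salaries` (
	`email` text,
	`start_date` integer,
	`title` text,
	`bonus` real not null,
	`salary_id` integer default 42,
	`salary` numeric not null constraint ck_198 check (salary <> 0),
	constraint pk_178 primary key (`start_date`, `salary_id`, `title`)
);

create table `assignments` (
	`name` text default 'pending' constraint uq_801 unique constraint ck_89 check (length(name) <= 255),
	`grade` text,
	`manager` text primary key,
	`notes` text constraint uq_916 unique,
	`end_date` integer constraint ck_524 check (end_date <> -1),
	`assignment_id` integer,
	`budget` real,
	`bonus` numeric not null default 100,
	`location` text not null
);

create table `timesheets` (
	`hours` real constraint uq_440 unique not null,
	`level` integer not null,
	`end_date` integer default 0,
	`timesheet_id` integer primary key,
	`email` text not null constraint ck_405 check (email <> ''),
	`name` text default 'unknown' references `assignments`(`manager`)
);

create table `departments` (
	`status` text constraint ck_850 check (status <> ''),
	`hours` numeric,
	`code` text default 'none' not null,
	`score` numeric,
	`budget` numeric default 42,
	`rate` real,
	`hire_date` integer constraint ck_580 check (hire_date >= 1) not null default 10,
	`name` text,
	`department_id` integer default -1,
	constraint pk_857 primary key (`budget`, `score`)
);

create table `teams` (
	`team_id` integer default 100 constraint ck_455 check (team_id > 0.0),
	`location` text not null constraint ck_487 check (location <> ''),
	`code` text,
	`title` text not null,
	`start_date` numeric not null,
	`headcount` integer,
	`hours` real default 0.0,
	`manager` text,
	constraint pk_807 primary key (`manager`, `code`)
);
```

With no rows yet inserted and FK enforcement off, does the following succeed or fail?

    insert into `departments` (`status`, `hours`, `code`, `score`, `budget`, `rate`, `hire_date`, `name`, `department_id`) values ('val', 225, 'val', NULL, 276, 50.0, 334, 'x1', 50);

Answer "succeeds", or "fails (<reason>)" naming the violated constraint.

fails (NOT NULL on score)

score is explicitly set to NULL, but score is part of the PRIMARY KEY (implied NOT NULL).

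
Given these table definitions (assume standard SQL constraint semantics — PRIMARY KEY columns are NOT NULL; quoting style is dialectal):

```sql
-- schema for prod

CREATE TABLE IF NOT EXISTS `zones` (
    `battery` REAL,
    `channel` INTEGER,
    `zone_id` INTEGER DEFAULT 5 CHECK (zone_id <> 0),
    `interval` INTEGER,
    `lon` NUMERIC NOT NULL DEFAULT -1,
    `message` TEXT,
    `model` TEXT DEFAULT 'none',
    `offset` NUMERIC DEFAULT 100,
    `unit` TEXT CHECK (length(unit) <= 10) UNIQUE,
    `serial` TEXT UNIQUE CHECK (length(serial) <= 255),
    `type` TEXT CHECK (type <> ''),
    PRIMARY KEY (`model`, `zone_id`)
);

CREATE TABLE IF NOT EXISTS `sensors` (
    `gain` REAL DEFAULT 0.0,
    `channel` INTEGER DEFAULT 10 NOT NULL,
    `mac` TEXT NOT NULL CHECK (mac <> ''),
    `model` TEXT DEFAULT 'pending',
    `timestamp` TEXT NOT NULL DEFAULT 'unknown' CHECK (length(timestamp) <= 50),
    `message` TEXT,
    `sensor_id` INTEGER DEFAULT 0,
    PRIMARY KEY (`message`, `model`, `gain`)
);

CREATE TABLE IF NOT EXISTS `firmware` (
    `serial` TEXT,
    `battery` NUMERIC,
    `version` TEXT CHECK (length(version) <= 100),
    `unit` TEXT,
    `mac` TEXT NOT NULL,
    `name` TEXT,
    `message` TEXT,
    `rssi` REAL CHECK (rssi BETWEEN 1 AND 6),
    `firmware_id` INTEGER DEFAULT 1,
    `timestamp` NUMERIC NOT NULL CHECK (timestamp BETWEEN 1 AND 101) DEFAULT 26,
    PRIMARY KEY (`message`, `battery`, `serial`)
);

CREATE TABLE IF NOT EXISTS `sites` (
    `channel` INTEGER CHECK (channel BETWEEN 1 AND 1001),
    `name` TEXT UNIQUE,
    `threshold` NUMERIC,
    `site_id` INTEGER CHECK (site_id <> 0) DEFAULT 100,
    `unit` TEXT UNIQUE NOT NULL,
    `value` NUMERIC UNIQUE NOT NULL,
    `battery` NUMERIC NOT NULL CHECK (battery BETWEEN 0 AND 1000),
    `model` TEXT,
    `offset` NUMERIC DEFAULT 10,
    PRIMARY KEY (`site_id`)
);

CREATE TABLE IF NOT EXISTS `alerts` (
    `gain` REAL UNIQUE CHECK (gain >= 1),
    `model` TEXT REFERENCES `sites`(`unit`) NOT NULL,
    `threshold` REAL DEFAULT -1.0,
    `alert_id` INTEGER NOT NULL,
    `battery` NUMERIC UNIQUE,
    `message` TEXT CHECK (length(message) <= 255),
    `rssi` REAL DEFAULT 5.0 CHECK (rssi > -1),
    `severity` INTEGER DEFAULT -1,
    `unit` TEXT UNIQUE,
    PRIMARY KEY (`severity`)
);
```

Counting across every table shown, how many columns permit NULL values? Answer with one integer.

zones: 8 nullable (battery, channel, interval, message, offset, unit, serial, type — PK (model, zone_id) and explicit NOT NULL columns excluded).
sensors: 1 nullable (sensor_id — PK (message, model, gain) and explicit NOT NULL columns excluded).
firmware: 5 nullable (version, unit, name, rssi, firmware_id — PK (message, battery, serial) and explicit NOT NULL columns excluded).
sites: 5 nullable (channel, name, threshold, model, offset — PK (site_id) and explicit NOT NULL columns excluded).
alerts: 6 nullable (gain, threshold, battery, message, rssi, unit — PK (severity) and explicit NOT NULL columns excluded).
Total: 8 + 1 + 5 + 5 + 6 = 25.

25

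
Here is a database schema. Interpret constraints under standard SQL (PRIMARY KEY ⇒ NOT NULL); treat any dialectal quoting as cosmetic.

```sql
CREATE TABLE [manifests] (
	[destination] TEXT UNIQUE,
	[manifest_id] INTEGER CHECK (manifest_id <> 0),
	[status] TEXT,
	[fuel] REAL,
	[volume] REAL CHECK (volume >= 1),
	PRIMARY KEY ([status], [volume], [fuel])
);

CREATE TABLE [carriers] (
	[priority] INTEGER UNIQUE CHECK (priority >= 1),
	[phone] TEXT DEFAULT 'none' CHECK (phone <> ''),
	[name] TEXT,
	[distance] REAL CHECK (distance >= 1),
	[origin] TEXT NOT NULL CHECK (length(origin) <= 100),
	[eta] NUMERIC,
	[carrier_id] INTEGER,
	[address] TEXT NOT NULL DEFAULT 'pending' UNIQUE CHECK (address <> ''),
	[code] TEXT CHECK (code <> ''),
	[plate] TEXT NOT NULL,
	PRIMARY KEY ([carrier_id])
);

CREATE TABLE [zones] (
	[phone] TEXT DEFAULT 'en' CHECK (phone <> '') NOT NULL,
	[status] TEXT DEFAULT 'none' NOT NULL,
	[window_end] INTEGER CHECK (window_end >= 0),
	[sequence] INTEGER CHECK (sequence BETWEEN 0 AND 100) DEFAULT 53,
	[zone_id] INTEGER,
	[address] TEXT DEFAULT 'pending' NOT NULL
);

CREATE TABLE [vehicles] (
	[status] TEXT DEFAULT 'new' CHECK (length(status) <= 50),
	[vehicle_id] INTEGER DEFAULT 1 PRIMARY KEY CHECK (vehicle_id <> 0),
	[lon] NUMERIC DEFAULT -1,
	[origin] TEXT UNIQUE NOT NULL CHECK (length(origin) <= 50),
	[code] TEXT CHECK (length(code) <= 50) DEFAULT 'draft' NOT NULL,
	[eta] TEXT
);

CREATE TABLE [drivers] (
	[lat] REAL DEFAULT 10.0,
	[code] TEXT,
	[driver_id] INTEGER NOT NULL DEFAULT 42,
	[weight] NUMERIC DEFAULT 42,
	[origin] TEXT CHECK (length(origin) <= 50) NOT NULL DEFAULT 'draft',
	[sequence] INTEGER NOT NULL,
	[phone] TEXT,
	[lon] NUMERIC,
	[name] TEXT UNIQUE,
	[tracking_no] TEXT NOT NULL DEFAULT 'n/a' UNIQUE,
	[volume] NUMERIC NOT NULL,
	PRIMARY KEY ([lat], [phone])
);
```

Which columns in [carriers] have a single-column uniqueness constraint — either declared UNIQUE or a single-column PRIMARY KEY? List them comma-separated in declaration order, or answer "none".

priority, carrier_id, address

- priority: declared UNIQUE → unique.
- phone: no UNIQUE or single-column PK constraint.
- name: no UNIQUE or single-column PK constraint.
- distance: no UNIQUE or single-column PK constraint.
- origin: no UNIQUE or single-column PK constraint.
- eta: no UNIQUE or single-column PK constraint.
- carrier_id: single-column PRIMARY KEY → unique.
- address: declared UNIQUE → unique.
- code: no UNIQUE or single-column PK constraint.
- plate: no UNIQUE or single-column PK constraint.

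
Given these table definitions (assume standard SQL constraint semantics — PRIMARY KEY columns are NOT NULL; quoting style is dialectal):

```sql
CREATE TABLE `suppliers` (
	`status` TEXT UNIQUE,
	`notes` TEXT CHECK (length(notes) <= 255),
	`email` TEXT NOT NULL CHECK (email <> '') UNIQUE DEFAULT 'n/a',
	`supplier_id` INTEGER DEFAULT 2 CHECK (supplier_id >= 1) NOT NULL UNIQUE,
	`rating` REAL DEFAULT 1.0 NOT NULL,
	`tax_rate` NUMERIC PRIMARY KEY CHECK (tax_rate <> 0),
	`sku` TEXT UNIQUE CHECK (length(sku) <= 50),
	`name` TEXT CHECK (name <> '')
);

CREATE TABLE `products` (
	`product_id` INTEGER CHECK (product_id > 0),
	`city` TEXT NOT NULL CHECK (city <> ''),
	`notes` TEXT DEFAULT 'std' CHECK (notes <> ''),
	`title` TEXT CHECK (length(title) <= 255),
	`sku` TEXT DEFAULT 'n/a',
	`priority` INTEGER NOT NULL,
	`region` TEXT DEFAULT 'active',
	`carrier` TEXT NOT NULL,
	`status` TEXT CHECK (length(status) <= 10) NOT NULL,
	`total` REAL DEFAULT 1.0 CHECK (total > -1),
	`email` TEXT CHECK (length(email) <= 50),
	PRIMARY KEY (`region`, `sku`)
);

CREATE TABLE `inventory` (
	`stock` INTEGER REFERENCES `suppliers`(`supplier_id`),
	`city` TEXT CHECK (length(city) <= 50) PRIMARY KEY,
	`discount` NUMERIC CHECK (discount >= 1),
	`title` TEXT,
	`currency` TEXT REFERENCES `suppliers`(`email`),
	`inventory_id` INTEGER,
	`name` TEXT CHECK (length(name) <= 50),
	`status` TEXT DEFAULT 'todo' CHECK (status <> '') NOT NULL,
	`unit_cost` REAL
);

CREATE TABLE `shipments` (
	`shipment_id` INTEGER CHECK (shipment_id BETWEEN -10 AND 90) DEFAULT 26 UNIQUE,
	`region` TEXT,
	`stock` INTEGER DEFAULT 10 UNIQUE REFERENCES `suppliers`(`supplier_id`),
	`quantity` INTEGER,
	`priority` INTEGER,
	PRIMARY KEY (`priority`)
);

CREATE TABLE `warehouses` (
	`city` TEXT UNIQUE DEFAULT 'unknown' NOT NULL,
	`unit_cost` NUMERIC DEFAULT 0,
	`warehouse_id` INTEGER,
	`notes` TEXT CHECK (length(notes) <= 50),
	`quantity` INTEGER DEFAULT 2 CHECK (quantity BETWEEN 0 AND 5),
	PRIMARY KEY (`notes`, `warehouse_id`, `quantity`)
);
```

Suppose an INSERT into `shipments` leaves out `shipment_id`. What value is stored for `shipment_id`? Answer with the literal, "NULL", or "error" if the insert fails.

26

shipment_id has an explicit DEFAULT 26.
When the column is omitted from an INSERT, that default is used.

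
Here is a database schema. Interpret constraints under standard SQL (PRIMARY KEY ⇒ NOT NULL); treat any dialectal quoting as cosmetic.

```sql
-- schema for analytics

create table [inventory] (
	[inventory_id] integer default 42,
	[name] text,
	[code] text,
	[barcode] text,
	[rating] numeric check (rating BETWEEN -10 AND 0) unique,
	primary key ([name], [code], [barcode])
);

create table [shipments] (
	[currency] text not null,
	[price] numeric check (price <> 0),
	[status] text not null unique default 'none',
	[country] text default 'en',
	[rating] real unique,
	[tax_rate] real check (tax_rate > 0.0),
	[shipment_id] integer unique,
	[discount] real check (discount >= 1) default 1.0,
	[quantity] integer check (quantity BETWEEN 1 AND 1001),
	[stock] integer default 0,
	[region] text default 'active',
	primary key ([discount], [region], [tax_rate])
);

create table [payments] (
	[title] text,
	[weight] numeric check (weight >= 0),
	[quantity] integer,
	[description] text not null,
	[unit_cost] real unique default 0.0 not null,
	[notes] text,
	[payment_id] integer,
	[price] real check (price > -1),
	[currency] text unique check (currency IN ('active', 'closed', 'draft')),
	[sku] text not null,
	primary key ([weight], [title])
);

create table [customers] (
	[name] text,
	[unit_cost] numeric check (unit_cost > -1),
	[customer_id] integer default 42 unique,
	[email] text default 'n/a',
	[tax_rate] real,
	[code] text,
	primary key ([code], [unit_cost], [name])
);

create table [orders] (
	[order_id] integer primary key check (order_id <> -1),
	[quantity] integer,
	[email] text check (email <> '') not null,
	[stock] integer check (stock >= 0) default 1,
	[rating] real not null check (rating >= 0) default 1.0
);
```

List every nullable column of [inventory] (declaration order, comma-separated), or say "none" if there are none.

- inventory_id: DEFAULT only fills an omitted column; an explicit NULL is still allowed → nullable.
- name: part of the PRIMARY KEY, which implies NOT NULL → not nullable.
- code: part of the PRIMARY KEY, which implies NOT NULL → not nullable.
- barcode: part of the PRIMARY KEY, which implies NOT NULL → not nullable.
- rating: CHECK does not forbid NULL (a CHECK constraint passes when its expression is NULL) → nullable.

inventory_id, rating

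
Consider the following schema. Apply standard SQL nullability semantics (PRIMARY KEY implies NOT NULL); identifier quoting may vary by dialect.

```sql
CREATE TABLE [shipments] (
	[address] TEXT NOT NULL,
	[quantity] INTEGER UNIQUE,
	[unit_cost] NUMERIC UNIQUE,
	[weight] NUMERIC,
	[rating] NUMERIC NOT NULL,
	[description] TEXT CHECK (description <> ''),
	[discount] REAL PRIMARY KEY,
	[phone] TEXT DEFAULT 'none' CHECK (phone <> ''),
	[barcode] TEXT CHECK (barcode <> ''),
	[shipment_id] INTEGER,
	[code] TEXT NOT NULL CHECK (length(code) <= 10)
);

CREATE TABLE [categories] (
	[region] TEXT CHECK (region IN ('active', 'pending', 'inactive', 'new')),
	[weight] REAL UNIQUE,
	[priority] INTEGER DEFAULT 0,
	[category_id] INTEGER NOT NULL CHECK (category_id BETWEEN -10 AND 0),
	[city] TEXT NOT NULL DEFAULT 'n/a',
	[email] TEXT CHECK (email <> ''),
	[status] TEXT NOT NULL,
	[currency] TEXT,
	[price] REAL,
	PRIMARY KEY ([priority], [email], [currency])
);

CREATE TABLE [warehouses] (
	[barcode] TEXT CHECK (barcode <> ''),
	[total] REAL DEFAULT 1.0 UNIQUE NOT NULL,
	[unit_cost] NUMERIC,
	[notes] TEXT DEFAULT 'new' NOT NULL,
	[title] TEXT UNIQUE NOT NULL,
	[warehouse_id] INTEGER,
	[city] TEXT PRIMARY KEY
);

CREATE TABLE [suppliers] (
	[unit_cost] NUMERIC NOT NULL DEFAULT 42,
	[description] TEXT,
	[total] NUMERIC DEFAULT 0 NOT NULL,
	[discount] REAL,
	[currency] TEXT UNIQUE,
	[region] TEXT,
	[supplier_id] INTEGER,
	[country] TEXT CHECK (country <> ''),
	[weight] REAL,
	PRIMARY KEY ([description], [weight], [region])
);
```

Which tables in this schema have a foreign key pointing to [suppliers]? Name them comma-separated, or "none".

none

No REFERENCES clause anywhere in the schema names suppliers.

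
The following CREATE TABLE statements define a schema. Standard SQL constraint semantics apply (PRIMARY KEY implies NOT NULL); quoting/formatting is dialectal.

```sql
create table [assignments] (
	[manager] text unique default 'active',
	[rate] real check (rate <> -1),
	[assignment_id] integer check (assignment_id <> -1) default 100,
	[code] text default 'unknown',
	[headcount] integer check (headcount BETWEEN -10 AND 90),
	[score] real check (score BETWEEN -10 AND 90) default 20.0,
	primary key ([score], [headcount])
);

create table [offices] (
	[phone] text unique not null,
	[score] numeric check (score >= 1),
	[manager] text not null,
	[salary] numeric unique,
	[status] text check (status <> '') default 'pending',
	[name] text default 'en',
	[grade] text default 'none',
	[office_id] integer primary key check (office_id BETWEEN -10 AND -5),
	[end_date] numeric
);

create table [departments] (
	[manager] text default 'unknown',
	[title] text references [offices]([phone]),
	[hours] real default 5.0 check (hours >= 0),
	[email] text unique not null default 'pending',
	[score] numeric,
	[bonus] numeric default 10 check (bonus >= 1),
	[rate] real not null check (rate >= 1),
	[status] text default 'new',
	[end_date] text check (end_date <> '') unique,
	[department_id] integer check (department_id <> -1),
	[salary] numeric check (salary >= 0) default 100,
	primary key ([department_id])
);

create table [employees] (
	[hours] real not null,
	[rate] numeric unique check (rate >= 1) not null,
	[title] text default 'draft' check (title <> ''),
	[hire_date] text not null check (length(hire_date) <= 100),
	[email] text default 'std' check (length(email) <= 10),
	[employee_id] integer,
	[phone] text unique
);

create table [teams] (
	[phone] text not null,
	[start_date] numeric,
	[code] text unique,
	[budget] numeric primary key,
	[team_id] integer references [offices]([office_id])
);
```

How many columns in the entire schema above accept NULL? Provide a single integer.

25

assignments: 4 nullable (manager, rate, assignment_id, code — PK (score, headcount) and explicit NOT NULL columns excluded).
offices: 6 nullable (score, salary, status, name, grade, end_date — PK (office_id) and explicit NOT NULL columns excluded).
departments: 8 nullable (manager, title, hours, score, bonus, status, end_date, salary — PK (department_id) and explicit NOT NULL columns excluded).
employees: 4 nullable (title, email, employee_id, phone — PK none and explicit NOT NULL columns excluded).
teams: 3 nullable (start_date, code, team_id — PK (budget) and explicit NOT NULL columns excluded).
Total: 4 + 6 + 8 + 4 + 3 = 25.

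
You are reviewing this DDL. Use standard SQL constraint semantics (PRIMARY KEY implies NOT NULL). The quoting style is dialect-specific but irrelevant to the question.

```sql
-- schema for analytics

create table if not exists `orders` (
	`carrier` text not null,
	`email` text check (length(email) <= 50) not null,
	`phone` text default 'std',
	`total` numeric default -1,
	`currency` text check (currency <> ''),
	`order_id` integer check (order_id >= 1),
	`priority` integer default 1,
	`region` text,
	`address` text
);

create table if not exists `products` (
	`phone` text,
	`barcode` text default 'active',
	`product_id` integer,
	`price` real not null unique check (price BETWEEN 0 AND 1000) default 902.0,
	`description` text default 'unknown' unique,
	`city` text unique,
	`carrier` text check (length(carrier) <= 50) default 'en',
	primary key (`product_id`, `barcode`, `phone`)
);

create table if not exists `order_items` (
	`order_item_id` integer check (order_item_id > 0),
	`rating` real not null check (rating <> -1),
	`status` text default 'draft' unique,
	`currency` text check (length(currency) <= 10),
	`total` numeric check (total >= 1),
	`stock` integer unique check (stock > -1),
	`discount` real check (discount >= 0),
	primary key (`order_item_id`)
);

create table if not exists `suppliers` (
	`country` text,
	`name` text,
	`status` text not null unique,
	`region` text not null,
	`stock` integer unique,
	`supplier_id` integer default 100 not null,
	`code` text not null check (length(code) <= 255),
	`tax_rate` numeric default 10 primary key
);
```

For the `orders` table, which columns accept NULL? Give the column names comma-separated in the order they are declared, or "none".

phone, total, currency, order_id, priority, region, address

- carrier: declared NOT NULL → not nullable.
- email: declared NOT NULL → not nullable.
- phone: DEFAULT only fills an omitted column; an explicit NULL is still allowed → nullable.
- total: DEFAULT only fills an omitted column; an explicit NULL is still allowed → nullable.
- currency: CHECK does not forbid NULL (a CHECK constraint passes when its expression is NULL) → nullable.
- order_id: CHECK does not forbid NULL (a CHECK constraint passes when its expression is NULL) → nullable.
- priority: DEFAULT only fills an omitted column; an explicit NULL is still allowed → nullable.
- region: no NOT NULL constraint applies → nullable.
- address: no NOT NULL constraint applies → nullable.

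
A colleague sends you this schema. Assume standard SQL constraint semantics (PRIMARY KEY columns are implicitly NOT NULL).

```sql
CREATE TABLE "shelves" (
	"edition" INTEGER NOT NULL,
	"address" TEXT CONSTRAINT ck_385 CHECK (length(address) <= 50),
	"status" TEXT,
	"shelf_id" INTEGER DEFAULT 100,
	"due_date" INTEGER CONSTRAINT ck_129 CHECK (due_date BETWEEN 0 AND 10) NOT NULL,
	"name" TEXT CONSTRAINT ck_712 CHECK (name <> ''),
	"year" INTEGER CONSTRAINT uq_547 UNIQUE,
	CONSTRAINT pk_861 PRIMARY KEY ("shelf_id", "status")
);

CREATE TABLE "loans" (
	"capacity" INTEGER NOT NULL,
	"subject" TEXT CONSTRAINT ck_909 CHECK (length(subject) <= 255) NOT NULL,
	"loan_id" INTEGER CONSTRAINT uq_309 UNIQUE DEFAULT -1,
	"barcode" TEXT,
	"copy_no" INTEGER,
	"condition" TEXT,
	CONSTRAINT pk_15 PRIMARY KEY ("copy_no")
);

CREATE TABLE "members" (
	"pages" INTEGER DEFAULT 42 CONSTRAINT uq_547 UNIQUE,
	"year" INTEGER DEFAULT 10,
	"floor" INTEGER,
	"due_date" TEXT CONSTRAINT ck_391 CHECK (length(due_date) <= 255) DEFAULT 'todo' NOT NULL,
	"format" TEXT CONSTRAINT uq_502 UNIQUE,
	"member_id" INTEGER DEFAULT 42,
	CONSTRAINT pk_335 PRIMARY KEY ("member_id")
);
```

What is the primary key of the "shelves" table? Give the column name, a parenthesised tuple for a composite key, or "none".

(shelf_id, status)

A table-level PRIMARY KEY clause names 2 columns: shelf_id, status.
This is a composite key — the combination is unique, not each column individually.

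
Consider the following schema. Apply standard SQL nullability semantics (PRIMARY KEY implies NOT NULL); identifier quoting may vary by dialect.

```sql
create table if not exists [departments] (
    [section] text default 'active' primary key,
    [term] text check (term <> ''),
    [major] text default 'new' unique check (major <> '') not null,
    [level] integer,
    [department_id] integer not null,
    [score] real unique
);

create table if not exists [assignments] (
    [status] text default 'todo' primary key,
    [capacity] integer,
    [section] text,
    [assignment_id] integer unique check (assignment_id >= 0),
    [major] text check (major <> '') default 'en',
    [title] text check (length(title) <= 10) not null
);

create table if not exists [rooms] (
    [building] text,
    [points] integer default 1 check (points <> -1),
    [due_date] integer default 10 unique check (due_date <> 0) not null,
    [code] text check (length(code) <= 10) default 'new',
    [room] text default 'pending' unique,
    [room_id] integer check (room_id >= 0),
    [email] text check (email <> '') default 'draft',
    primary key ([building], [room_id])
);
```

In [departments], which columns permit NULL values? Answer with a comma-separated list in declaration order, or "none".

- section: part of the PRIMARY KEY, which implies NOT NULL → not nullable.
- term: CHECK does not forbid NULL (a CHECK constraint passes when its expression is NULL) → nullable.
- major: declared NOT NULL → not nullable.
- level: no NOT NULL constraint applies → nullable.
- department_id: declared NOT NULL → not nullable.
- score: UNIQUE does not imply NOT NULL → nullable.

term, level, score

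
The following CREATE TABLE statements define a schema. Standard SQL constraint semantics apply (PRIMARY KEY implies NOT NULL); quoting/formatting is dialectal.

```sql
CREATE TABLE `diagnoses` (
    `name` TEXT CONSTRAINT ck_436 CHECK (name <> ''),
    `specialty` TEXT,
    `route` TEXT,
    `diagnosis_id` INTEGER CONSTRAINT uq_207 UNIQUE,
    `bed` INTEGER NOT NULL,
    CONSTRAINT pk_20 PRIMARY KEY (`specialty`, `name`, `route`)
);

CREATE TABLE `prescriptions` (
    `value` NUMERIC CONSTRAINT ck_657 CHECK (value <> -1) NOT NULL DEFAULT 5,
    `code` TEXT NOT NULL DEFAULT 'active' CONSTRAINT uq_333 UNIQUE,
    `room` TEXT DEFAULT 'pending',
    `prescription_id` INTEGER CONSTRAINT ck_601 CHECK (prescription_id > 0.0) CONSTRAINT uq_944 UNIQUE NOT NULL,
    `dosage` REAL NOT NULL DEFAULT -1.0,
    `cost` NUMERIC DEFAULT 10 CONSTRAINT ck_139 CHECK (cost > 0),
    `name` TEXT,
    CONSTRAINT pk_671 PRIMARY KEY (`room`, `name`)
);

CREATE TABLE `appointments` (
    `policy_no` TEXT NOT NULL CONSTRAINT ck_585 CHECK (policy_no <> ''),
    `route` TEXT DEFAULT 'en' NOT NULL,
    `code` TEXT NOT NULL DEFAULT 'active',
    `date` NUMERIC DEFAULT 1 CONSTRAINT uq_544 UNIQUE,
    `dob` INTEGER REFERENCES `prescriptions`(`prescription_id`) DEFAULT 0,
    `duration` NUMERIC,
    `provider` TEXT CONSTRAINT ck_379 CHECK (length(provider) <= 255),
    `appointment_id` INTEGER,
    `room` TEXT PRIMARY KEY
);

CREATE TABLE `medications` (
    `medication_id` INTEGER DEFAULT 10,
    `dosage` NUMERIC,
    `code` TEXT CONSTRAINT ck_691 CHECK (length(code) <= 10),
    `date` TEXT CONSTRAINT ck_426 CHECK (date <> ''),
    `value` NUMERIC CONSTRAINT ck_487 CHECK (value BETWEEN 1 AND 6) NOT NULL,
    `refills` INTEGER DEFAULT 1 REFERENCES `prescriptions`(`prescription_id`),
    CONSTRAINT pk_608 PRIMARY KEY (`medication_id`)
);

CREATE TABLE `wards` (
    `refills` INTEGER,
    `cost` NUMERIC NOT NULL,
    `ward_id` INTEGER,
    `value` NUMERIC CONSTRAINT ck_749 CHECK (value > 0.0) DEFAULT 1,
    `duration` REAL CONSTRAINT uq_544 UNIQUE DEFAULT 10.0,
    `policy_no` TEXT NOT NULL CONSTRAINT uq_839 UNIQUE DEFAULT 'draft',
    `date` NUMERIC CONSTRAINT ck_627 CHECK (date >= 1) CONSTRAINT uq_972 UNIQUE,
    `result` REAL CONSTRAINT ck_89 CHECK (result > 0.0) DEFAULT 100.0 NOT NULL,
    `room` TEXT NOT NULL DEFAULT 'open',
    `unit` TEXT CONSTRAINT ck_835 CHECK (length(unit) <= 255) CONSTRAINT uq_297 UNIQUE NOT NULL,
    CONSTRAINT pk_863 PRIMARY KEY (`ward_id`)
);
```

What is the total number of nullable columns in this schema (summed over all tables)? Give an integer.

diagnoses: 1 nullable (diagnosis_id — PK (specialty, name, route) and explicit NOT NULL columns excluded).
prescriptions: 1 nullable (cost — PK (room, name) and explicit NOT NULL columns excluded).
appointments: 5 nullable (date, dob, duration, provider, appointment_id — PK (room) and explicit NOT NULL columns excluded).
medications: 4 nullable (dosage, code, date, refills — PK (medication_id) and explicit NOT NULL columns excluded).
wards: 4 nullable (refills, value, duration, date — PK (ward_id) and explicit NOT NULL columns excluded).
Total: 1 + 1 + 5 + 4 + 4 = 15.

15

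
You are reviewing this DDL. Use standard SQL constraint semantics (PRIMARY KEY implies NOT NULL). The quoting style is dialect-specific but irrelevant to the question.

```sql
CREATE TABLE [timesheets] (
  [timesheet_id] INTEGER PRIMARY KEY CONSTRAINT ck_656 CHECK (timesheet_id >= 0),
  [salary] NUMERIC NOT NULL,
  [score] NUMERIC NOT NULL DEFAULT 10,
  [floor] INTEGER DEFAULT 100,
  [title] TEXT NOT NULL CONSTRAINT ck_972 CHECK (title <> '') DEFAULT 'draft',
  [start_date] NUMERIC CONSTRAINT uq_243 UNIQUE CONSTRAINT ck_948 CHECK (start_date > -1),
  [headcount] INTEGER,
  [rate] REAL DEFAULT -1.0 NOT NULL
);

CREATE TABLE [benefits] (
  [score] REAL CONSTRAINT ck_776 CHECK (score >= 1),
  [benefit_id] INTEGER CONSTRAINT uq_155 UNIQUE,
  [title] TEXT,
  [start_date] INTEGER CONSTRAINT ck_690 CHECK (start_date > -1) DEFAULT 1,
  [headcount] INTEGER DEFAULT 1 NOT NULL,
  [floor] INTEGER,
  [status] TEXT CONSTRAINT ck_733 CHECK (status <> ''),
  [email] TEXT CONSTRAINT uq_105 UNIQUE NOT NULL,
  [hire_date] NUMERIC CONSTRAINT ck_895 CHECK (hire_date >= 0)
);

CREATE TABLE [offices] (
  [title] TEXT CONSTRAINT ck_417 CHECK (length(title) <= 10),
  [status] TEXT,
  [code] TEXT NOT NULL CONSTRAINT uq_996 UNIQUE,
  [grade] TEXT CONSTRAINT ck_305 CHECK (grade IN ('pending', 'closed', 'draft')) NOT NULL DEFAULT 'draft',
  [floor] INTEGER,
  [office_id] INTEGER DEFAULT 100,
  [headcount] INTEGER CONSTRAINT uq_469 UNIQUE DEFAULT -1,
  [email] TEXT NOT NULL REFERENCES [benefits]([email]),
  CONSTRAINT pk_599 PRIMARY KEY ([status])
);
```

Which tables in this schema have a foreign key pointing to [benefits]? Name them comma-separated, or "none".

offices

- offices.email references benefits(email).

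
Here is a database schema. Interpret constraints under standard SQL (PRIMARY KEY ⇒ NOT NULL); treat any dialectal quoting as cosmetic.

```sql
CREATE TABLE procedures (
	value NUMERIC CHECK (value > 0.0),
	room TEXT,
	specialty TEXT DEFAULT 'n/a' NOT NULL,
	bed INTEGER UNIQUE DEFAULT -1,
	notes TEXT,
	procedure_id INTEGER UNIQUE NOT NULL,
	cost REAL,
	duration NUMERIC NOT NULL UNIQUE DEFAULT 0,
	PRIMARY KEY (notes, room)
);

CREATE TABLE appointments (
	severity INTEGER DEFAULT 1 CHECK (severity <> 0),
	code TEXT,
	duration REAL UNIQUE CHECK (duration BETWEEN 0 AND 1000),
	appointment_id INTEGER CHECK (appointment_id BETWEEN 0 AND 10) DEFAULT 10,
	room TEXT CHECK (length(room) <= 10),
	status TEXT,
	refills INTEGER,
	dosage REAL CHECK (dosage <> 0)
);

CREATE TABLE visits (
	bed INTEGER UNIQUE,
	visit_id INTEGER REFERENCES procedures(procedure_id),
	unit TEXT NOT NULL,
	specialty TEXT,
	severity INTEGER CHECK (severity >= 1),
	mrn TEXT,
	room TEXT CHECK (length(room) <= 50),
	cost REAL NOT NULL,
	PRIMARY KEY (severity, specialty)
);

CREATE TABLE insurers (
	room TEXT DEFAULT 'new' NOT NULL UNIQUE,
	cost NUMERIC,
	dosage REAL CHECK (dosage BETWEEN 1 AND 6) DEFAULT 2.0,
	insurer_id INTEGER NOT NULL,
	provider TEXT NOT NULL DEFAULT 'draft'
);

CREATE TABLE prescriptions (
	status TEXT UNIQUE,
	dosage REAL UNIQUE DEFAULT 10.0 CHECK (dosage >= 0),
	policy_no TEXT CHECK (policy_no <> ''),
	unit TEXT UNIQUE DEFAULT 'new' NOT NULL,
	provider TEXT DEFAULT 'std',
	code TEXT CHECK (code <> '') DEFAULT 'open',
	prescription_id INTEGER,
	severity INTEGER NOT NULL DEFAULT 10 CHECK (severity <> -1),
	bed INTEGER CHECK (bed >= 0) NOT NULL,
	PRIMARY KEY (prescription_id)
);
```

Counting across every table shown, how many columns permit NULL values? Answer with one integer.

22

procedures: 3 nullable (value, bed, cost — PK (notes, room) and explicit NOT NULL columns excluded).
appointments: 8 nullable (severity, code, duration, appointment_id, room, status, refills, dosage — PK none and explicit NOT NULL columns excluded).
visits: 4 nullable (bed, visit_id, mrn, room — PK (severity, specialty) and explicit NOT NULL columns excluded).
insurers: 2 nullable (cost, dosage — PK none and explicit NOT NULL columns excluded).
prescriptions: 5 nullable (status, dosage, policy_no, provider, code — PK (prescription_id) and explicit NOT NULL columns excluded).
Total: 3 + 8 + 4 + 2 + 5 = 22.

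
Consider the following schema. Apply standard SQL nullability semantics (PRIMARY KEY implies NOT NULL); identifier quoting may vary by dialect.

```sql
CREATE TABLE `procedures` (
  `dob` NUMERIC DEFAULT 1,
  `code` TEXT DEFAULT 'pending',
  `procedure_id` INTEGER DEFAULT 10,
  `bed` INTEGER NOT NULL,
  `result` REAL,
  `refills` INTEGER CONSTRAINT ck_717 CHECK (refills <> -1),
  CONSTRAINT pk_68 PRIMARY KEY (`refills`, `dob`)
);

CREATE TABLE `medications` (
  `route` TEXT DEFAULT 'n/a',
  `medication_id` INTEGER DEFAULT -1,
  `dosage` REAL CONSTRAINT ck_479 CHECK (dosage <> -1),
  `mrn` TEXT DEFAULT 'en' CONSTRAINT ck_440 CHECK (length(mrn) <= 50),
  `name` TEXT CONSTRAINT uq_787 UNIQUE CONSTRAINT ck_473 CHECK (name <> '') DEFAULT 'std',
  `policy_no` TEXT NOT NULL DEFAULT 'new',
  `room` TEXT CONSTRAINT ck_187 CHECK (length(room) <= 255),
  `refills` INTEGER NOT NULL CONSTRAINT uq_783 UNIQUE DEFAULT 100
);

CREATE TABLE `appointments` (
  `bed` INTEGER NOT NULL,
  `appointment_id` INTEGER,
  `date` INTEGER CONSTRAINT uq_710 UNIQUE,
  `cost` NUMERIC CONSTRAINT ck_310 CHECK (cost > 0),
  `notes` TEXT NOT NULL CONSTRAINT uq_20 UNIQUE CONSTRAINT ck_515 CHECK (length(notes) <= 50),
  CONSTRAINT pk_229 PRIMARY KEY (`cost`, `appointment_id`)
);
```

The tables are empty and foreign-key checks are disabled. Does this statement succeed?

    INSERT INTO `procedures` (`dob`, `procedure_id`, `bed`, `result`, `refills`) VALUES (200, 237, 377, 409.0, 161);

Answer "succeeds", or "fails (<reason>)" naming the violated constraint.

NOT NULL columns: bed is supplied; dob is supplied; refills is supplied.
CHECK constraints: 161 satisfies (refills <> -1).
No constraint is violated.

succeeds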